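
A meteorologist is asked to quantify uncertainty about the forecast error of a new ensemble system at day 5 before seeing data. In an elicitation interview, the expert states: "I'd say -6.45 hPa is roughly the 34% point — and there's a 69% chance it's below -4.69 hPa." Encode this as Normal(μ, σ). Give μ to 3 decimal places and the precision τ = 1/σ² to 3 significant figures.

The p-quantile of Normal(μ,σ) is μ + z_p·σ, with z_{0.34} = -0.4125 and z_{0.69} = 0.4959.
Eliminate σ: μ = (z₂·x₁ − z₁·x₂)/(z₂ − z₁) = (0.4959·-6.45 − (-0.4125)·-4.69)/0.9083 = -5.651.
Then σ = (x₂ − x₁)/(z₂ − z₁) = (-4.69 − -6.45)/0.9083 = 1.938.
Precision τ = 1/σ² = 1/1.938² = 0.266.

μ = -5.651, τ = 0.266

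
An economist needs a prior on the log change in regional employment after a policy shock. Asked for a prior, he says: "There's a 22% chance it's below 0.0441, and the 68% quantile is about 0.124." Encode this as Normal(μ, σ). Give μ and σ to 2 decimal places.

The p-quantile of Normal(μ,σ) is μ + z_p·σ, with z_{0.22} = -0.7722 and z_{0.68} = 0.4677.
Eliminate σ: μ = (z₂·x₁ − z₁·x₂)/(z₂ − z₁) = (0.4677·0.0441 − (-0.7722)·0.124)/1.24 = 0.09.
Then σ = (x₂ − x₁)/(z₂ − z₁) = (0.124 − 0.0441)/1.24 = 0.06.

μ = 0.09, σ = 0.06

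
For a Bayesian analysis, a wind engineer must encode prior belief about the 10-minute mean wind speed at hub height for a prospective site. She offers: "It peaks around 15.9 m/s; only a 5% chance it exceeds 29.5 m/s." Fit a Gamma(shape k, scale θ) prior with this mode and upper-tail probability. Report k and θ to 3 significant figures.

Gamma(k,θ) with k>1 has mode (k−1)θ, so θ = 15.9/(k−1).
Need P(X < 29.5) = 0.95 with θ tied to k this way. Start at k = 2, θ = 15.9: P(X<29.5) ≈ 0.553.
Too low — raise k to concentrate. Iterating converges to k ≈ 8.29.
Then θ = 15.9/(8.29−1) ≈ 2.18.

k ≈ 8.29, θ ≈ 2.18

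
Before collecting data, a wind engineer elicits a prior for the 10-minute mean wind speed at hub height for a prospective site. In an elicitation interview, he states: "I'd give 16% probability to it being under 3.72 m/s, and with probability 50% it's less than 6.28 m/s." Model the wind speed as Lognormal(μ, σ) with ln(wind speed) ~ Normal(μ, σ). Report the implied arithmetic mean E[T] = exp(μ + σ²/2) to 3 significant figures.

E[T] ≈ 7.21 m/s

If T ~ Lognormal(μ,σ) then ln T ~ Normal(μ,σ), so the p-quantile of ln T is μ + z_p·σ.
ln(3.72) = 1.314 and ln(6.28) = 1.837; z_{0.16} = -0.9945, z_{0.5} = 0.
σ = (1.837 − 1.314)/(0 − (-0.9945)) = 0.527.
μ = 1.314 − (-0.9945)·0.527 = 1.837.
E[T] = exp(μ + σ²/2) = exp(1.837 + 0.1386) = 7.21 m/s.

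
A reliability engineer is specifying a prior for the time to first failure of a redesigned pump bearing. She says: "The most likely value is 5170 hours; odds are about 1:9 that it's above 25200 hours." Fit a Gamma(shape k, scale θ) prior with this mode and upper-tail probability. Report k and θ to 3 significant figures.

Gamma(k,θ) with k>1 has mode (k−1)θ, so θ = 5170/(k−1).
Need P(X < 25200) = 0.9 with θ tied to k this way. Start at k = 2, θ = 5170: P(X<25200) ≈ 0.955.
Too high — lower k to spread out. Iterating converges to k ≈ 1.71.
Then θ = 5170/(1.71−1) ≈ 7310.

k ≈ 1.71, θ ≈ 7310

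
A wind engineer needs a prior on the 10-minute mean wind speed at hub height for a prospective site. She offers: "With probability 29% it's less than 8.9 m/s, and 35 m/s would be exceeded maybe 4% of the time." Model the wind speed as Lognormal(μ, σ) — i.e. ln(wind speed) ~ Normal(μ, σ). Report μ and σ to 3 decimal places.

μ ≈ 2.515, σ ≈ 0.594

If T ~ Lognormal(μ,σ) then ln T ~ Normal(μ,σ), so the p-quantile of ln T is μ + z_p·σ.
ln(8.9) = 2.186 and ln(35) = 3.555; z_{0.29} = -0.5534, z_{0.96} = 1.751.
σ = (3.555 − 2.186)/(1.751 − (-0.5534)) = 0.594.
μ = 2.186 − (-0.5534)·0.594 = 2.515.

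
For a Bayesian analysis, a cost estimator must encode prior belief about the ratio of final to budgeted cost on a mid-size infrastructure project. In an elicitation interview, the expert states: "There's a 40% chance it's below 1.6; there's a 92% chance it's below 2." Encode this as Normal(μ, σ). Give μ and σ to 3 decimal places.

μ = 1.661, σ = 0.241

The p-quantile of Normal(μ,σ) is μ + z_p·σ, with z_{0.4} = -0.2533 and z_{0.92} = 1.405.
Eliminate σ: μ = (z₂·x₁ − z₁·x₂)/(z₂ − z₁) = (1.405·1.6 − (-0.2533)·2)/1.658 = 1.661.
Then σ = (x₂ − x₁)/(z₂ − z₁) = (2 − 1.6)/1.658 = 0.241.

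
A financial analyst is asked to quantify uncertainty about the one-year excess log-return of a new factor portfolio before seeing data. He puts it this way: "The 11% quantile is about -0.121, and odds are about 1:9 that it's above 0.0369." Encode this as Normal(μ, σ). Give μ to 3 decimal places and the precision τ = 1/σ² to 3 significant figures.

μ = -0.044, τ = 252

The p-quantile of Normal(μ,σ) is μ + z_p·σ, with z_{0.11} = -1.227 and z_{0.9} = 1.282.
Eliminate σ: μ = (z₂·x₁ − z₁·x₂)/(z₂ − z₁) = (1.282·-0.121 − (-1.227)·0.0369)/2.508 = -0.044.
Then σ = (x₂ − x₁)/(z₂ − z₁) = (0.0369 − -0.121)/2.508 = 0.063.
Precision τ = 1/σ² = 1/0.06296² = 252.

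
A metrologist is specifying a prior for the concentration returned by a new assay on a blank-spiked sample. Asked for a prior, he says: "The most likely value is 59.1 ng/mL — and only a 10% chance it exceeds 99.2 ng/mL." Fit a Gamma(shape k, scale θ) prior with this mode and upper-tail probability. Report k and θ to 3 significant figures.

k ≈ 8.05, θ ≈ 8.39

Gamma(k,θ) with k>1 has mode (k−1)θ, so θ = 59.1/(k−1).
Need P(X < 99.2) = 0.9 with θ tied to k this way. Start at k = 2, θ = 59.1: P(X<99.2) ≈ 0.500.
Too low — raise k to concentrate. Iterating converges to k ≈ 8.05.
Then θ = 59.1/(8.05−1) ≈ 8.39.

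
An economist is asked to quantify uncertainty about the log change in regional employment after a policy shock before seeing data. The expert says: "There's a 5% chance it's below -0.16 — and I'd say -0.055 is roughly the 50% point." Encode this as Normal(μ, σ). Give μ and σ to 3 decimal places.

μ = -0.055, σ = 0.064

For Normal(μ,σ), the p-quantile is μ + z_p·σ. Here z_{0.05} = -1.645, z_{0.5} = 0.
So -0.16 = μ − 1.645σ and -0.055 = μ + 0σ.
Subtracting: σ = (-0.055 − -0.16)/(0 − (-1.645)) = 0.064.
Then μ = -0.16 − (-1.645)·0.064 = -0.055.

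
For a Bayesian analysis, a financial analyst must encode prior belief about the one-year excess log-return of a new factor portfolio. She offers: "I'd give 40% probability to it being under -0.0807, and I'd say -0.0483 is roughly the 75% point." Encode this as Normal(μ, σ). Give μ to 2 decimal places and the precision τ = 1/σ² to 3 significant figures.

The p-quantile of Normal(μ,σ) is μ + z_p·σ, with z_{0.4} = -0.2533 and z_{0.75} = 0.6745.
Eliminate σ: μ = (z₂·x₁ − z₁·x₂)/(z₂ − z₁) = (0.6745·-0.0807 − (-0.2533)·-0.0483)/0.9278 = -0.07.
Then σ = (x₂ − x₁)/(z₂ − z₁) = (-0.0483 − -0.0807)/0.9278 = 0.03.
Precision τ = 1/σ² = 1/0.03492² = 820.

μ = -0.07, τ = 820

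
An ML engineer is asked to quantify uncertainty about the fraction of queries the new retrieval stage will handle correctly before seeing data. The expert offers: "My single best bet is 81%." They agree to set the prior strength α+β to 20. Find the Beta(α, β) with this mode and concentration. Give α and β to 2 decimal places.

For α,β > 1 the Beta mode is (α−1)/(α+β−2). With α+β = 20, the mode is (α−1)/18.
Set (α−1)/18 = 0.81 → α = 1 + 0.81·18 = 15.58.
β = 20 − α = 4.42.

α = 15.58, β = 4.42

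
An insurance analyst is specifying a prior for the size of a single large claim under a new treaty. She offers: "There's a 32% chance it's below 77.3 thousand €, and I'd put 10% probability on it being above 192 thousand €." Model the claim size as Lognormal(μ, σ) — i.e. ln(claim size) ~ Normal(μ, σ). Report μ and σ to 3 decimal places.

μ ≈ 4.591, σ ≈ 0.520

If T ~ Lognormal(μ,σ) then ln T ~ Normal(μ,σ), so the p-quantile of ln T is μ + z_p·σ.
ln(77.3) = 4.348 and ln(192) = 5.257; z_{0.32} = -0.4677, z_{0.9} = 1.282.
σ = (5.257 − 4.348)/(1.282 − (-0.4677)) = 0.520.
μ = 4.348 − (-0.4677)·0.520 = 4.591.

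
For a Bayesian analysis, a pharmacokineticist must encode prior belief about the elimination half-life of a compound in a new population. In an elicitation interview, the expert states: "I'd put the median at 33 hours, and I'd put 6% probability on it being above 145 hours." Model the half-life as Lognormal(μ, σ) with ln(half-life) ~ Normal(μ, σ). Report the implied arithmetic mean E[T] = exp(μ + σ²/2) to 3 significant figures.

If T ~ Lognormal(μ,σ) then ln T ~ Normal(μ,σ), so the p-quantile of ln T is μ + z_p·σ.
ln(33) = 3.497 and ln(145) = 4.977; z_{0.5} = 0, z_{0.94} = 1.555.
σ = (4.977 − 3.497)/(1.555 − (0)) = 0.952.
μ = 3.497 − (0)·0.952 = 3.497.
E[T] = exp(μ + σ²/2) = exp(3.497 + 0.4532) = 51.9 hours.

E[T] ≈ 51.9 hours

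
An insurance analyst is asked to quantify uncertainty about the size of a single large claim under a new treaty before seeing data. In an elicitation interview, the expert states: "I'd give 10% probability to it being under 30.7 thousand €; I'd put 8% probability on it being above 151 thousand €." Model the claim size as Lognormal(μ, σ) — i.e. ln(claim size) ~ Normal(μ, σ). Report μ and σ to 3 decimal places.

If T ~ Lognormal(μ,σ) then ln T ~ Normal(μ,σ), so the p-quantile of ln T is μ + z_p·σ.
ln(30.7) = 3.424 and ln(151) = 5.017; z_{0.1} = -1.282, z_{0.92} = 1.405.
σ = (5.017 − 3.424)/(1.405 − (-1.282)) = 0.593.
μ = 3.424 − (-1.282)·0.593 = 4.184.

μ ≈ 4.184, σ ≈ 0.593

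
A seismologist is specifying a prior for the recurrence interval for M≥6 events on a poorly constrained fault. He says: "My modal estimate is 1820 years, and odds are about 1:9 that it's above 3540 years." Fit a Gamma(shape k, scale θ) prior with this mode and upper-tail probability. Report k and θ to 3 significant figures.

Gamma(k,θ) with k>1 has mode (k−1)θ, so θ = 1820/(k−1).
Need P(X < 3540) = 0.9 with θ tied to k this way. Start at k = 2, θ = 1820: P(X<3540) ≈ 0.579.
Too low — raise k to concentrate. Iterating converges to k ≈ 5.33.
Then θ = 1820/(5.33−1) ≈ 421.

k ≈ 5.33, θ ≈ 421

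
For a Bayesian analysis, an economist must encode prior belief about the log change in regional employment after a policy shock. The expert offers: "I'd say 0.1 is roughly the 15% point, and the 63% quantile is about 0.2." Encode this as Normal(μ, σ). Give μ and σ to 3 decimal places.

For Normal(μ,σ), the p-quantile is μ + z_p·σ. Here z_{0.15} = -1.036, z_{0.63} = 0.3319.
So 0.1 = μ − 1.036σ and 0.2 = μ + 0.3319σ.
Subtracting: σ = (0.2 − 0.1)/(0.3319 − (-1.036)) = 0.073.
Then μ = 0.1 − (-1.036)·0.073 = 0.176.

μ = 0.176, σ = 0.073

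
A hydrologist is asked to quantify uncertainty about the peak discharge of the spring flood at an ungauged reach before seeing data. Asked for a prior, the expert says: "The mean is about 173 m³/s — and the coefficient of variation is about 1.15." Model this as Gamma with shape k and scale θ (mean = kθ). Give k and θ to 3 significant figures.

For Gamma(k, scale θ): mean = kθ, variance = kθ², so CV = 1/√k.
CV = 1.15, hence k = 1/CV² = 0.756.
Then θ = mean/k = 173/0.756 = 229.

k ≈ 0.756, θ ≈ 229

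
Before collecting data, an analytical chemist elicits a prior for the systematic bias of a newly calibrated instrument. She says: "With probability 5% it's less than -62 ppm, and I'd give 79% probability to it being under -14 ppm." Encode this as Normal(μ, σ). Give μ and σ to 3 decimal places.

The p-quantile of Normal(μ,σ) is μ + z_p·σ, with z_{0.05} = -1.645 and z_{0.79} = 0.8064.
Eliminate σ: μ = (z₂·x₁ − z₁·x₂)/(z₂ − z₁) = (0.8064·-62 − (-1.645)·-14)/2.451 = -29.791.
Then σ = (x₂ − x₁)/(z₂ − z₁) = (-14 − -62)/2.451 = 19.582.

μ = -29.791, σ = 19.582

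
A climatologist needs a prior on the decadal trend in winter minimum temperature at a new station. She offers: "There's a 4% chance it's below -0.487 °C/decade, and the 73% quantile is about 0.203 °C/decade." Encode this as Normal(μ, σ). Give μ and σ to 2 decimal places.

The p-quantile of Normal(μ,σ) is μ + z_p·σ, with z_{0.04} = -1.751 and z_{0.73} = 0.6128.
Eliminate σ: μ = (z₂·x₁ − z₁·x₂)/(z₂ − z₁) = (0.6128·-0.487 − (-1.751)·0.203)/2.363 = 0.02.
Then σ = (x₂ − x₁)/(z₂ − z₁) = (0.203 − -0.487)/2.363 = 0.29.

μ = 0.02, σ = 0.29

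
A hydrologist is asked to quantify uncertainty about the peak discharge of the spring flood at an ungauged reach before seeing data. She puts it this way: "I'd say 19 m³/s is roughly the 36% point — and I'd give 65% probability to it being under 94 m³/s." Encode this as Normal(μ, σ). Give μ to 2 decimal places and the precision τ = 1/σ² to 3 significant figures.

For Normal(μ,σ), the p-quantile is μ + z_p·σ. Here z_{0.36} = -0.3585, z_{0.65} = 0.3853.
So 19 = μ − 0.3585σ and 94 = μ + 0.3853σ.
Subtracting: σ = (94 − 19)/(0.3853 − (-0.3585)) = 100.84.
Then μ = 19 − (-0.3585)·100.84 = 55.15.
Precision τ = 1/σ² = 1/100.8² = 9.83e-05.

μ = 55.15, τ = 9.83e-05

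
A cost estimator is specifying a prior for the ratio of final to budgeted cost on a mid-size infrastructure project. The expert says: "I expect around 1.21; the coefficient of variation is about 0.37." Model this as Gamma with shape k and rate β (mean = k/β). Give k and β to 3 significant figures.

For Gamma(k, rate β): mean = k/β, variance = k/β², so CV = 1/√k.
CV = 0.37, hence k = 1/CV² = 7.3.
Then β = k/mean = 7.3/1.21 = 6.04.

k ≈ 7.3, β ≈ 6.04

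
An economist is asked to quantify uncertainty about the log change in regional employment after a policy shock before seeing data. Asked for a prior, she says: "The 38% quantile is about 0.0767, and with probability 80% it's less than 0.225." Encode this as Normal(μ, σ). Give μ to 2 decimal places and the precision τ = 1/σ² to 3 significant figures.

μ = 0.12, τ = 59.8

The p-quantile of Normal(μ,σ) is μ + z_p·σ, with z_{0.38} = -0.3055 and z_{0.8} = 0.8416.
Eliminate σ: μ = (z₂·x₁ − z₁·x₂)/(z₂ − z₁) = (0.8416·0.0767 − (-0.3055)·0.225)/1.147 = 0.12.
Then σ = (x₂ − x₁)/(z₂ − z₁) = (0.225 − 0.0767)/1.147 = 0.13.
Precision τ = 1/σ² = 1/0.1293² = 59.8.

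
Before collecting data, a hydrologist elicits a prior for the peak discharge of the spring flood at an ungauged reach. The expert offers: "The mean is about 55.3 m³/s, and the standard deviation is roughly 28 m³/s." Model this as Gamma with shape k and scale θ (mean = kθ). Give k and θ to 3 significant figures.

k ≈ 3.9, θ ≈ 14.2

For Gamma(k, scale θ): mean = kθ, variance = kθ², so CV = 1/√k.
CV = SD/mean = 28/55.3 = 0.5063, hence k = 1/CV² = 3.9.
Then θ = mean/k = 55.3/3.9 = 14.2.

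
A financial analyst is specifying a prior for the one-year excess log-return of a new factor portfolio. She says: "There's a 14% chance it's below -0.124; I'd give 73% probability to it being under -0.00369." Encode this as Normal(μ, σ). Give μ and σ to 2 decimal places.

The p-quantile of Normal(μ,σ) is μ + z_p·σ, with z_{0.14} = -1.08 and z_{0.73} = 0.6128.
Eliminate σ: μ = (z₂·x₁ − z₁·x₂)/(z₂ − z₁) = (0.6128·-0.124 − (-1.08)·-0.00369)/1.693 = -0.05.
Then σ = (x₂ − x₁)/(z₂ − z₁) = (-0.00369 − -0.124)/1.693 = 0.07.

μ = -0.05, σ = 0.07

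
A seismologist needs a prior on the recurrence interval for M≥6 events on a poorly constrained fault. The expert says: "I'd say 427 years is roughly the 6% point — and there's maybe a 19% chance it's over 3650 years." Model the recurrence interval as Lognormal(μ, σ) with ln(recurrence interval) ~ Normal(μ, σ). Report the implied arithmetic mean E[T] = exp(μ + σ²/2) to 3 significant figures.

If T ~ Lognormal(μ,σ) then ln T ~ Normal(μ,σ), so the p-quantile of ln T is μ + z_p·σ.
ln(427) = 6.057 and ln(3650) = 8.202; z_{0.06} = -1.555, z_{0.81} = 0.8779.
σ = (8.202 − 6.057)/(0.8779 − (-1.555)) = 0.882.
μ = 6.057 − (-1.555)·0.882 = 7.428.
E[T] = exp(μ + σ²/2) = exp(7.428 + 0.3890) = 2480 years.

E[T] ≈ 2480 years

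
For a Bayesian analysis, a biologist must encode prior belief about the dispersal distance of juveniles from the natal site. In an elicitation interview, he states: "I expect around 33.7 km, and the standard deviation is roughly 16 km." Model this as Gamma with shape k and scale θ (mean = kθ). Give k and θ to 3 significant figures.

For Gamma(k, scale θ): mean = kθ, variance = kθ², so CV = 1/√k.
CV = SD/mean = 16/33.7 = 0.4748, hence k = 1/CV² = 4.44.
Then θ = mean/k = 33.7/4.44 = 7.6.

k ≈ 4.44, θ ≈ 7.6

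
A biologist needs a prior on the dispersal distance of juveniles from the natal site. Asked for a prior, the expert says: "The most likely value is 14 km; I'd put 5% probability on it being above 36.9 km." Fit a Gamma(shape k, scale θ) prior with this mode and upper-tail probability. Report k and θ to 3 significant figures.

Gamma(k,θ) with k>1 has mode (k−1)θ, so θ = 14/(k−1).
Need P(X < 36.9) = 0.95 with θ tied to k this way. Start at k = 2, θ = 14: P(X<36.9) ≈ 0.739.
Too low — raise k to concentrate. Iterating converges to k ≈ 3.87.
Then θ = 14/(3.87−1) ≈ 4.87.

k ≈ 3.87, θ ≈ 4.87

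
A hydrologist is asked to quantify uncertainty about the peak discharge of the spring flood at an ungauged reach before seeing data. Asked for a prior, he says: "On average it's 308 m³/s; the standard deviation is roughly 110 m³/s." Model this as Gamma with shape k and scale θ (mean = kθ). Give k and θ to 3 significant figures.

k ≈ 7.84, θ ≈ 39.3

For Gamma(k, scale θ): mean = kθ, variance = kθ², so CV = 1/√k.
CV = SD/mean = 110/308 = 0.3571, hence k = 1/CV² = 7.84.
Then θ = mean/k = 308/7.84 = 39.3.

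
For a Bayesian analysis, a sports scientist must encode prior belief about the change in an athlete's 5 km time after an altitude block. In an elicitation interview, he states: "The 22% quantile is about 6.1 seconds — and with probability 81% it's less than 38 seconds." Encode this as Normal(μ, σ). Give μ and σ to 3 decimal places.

μ = 21.028, σ = 19.332

For Normal(μ,σ), the p-quantile is μ + z_p·σ. Here z_{0.22} = -0.7722, z_{0.81} = 0.8779.
So 6.1 = μ − 0.7722σ and 38 = μ + 0.8779σ.
Subtracting: σ = (38 − 6.1)/(0.8779 − (-0.7722)) = 19.332.
Then μ = 6.1 − (-0.7722)·19.332 = 21.028.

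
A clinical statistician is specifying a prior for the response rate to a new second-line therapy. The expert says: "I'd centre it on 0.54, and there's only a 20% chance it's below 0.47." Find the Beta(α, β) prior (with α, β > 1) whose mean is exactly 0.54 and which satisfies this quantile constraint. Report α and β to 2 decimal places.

With mean 0.54 fixed, write α = 0.54s, β = 0.46s where s = α+β.
Need P(θ < 0.47) = 0.2 under Beta(0.54s, 0.46s). Normal approximation: (q−m)/√(m(1−m)/s) ≈ z_{0.2} = -0.842, so s ≈ 0.54·0.46·(-0.842)²/(0.47−0.54)² = 35.9.
At s = 35.9: P(θ<0.47) ≈ 0.200. Adjusting to match 0.2 gives s ≈ 35.83.
So α = 0.54·35.83 ≈ 19.35, β = 0.46·35.83 ≈ 16.48.

α ≈ 19.35, β ≈ 16.48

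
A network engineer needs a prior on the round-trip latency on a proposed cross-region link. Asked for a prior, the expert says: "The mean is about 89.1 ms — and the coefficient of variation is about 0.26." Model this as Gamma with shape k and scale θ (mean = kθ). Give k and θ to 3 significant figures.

For Gamma(k, scale θ): mean = kθ, variance = kθ², so CV = 1/√k.
CV = 0.26, hence k = 1/CV² = 14.8.
Then θ = mean/k = 89.1/14.8 = 6.02.

k ≈ 14.8, θ ≈ 6.02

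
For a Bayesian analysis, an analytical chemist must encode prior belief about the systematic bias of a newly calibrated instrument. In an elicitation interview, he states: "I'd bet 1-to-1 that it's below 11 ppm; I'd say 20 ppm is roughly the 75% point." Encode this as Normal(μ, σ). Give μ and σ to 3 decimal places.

μ = 11.000, σ = 13.343

For Normal(μ,σ), the p-quantile is μ + z_p·σ. Here z_{0.5} = 0, z_{0.75} = 0.6745.
So 11 = μ + 0σ and 20 = μ + 0.6745σ.
Subtracting: σ = (20 − 11)/(0.6745 − (0)) = 13.343.
Then μ = 11 − (0)·13.343 = 11.000.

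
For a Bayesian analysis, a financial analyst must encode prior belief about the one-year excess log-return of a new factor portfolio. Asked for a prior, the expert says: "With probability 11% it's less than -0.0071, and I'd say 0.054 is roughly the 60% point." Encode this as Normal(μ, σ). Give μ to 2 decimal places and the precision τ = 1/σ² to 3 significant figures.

For Normal(μ,σ), the p-quantile is μ + z_p·σ. Here z_{0.11} = -1.227, z_{0.6} = 0.2533.
So -0.0071 = μ − 1.227σ and 0.054 = μ + 0.2533σ.
Subtracting: σ = (0.054 − -0.0071)/(0.2533 − (-1.227)) = 0.04.
Then μ = -0.0071 − (-1.227)·0.04 = 0.04.
Precision τ = 1/σ² = 1/0.04129² = 587.

μ = 0.04, τ = 587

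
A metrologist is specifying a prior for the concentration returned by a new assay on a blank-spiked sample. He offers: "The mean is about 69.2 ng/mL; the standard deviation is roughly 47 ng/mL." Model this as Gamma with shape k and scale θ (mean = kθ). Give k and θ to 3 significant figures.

k ≈ 2.17, θ ≈ 31.9

For Gamma(k, scale θ): mean = kθ, variance = kθ², so CV = 1/√k.
CV = SD/mean = 47/69.2 = 0.6792, hence k = 1/CV² = 2.17.
Then θ = mean/k = 69.2/2.17 = 31.9.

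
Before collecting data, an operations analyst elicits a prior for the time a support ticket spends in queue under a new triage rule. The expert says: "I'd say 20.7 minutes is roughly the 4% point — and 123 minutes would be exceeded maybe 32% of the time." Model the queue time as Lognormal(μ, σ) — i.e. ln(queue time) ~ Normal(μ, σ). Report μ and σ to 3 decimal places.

If T ~ Lognormal(μ,σ) then ln T ~ Normal(μ,σ), so the p-quantile of ln T is μ + z_p·σ.
ln(20.7) = 3.03 and ln(123) = 4.812; z_{0.04} = -1.751, z_{0.68} = 0.4677.
σ = (4.812 − 3.03)/(0.4677 − (-1.751)) = 0.803.
μ = 3.03 − (-1.751)·0.803 = 4.436.

μ ≈ 4.436, σ ≈ 0.803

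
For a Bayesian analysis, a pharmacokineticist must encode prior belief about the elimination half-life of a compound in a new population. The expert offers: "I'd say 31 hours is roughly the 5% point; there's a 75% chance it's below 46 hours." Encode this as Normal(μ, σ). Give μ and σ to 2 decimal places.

The p-quantile of Normal(μ,σ) is μ + z_p·σ, with z_{0.05} = -1.645 and z_{0.75} = 0.6745.
Eliminate σ: μ = (z₂·x₁ − z₁·x₂)/(z₂ − z₁) = (0.6745·31 − (-1.645)·46)/2.319 = 41.64.
Then σ = (x₂ − x₁)/(z₂ − z₁) = (46 − 31)/2.319 = 6.47.

μ = 41.64, σ = 6.47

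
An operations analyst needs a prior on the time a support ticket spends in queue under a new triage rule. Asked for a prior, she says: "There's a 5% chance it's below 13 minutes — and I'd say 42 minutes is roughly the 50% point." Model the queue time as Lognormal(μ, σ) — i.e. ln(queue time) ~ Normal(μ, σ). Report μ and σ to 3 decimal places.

If T ~ Lognormal(μ,σ) then ln T ~ Normal(μ,σ), so the p-quantile of ln T is μ + z_p·σ.
ln(13) = 2.565 and ln(42) = 3.738; z_{0.05} = -1.645, z_{0.5} = 0.
σ = (3.738 − 2.565)/(0 − (-1.645)) = 0.713.
μ = 2.565 − (-1.645)·0.713 = 3.738.

μ ≈ 3.738, σ ≈ 0.713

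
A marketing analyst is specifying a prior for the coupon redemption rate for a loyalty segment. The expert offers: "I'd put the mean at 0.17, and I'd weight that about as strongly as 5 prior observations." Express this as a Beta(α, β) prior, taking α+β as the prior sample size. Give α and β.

Under the effective-sample-size interpretation, Beta(α, β) has prior mean α/(α+β) and prior sample size α+β.
So α+β = 5 and α/(α+β) = 0.17, giving α = 0.17·5 = 0.85 and β = 5 − 0.85 = 4.15.

α = 0.85, β = 4.15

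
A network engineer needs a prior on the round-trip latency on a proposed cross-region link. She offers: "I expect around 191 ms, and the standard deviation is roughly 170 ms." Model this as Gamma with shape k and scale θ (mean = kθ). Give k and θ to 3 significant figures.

For Gamma(k, scale θ): mean = kθ, variance = kθ², so CV = 1/√k.
CV = SD/mean = 170/191 = 0.8901, hence k = 1/CV² = 1.26.
Then θ = mean/k = 191/1.26 = 151.

k ≈ 1.26, θ ≈ 151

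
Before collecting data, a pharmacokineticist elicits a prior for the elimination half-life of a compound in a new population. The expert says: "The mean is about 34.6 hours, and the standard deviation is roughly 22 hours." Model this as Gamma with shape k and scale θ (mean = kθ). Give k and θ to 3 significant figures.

k ≈ 2.47, θ ≈ 14

For Gamma(k, scale θ): mean = kθ, variance = kθ², so CV = 1/√k.
CV = SD/mean = 22/34.6 = 0.6358, hence k = 1/CV² = 2.47.
Then θ = mean/k = 34.6/2.47 = 14.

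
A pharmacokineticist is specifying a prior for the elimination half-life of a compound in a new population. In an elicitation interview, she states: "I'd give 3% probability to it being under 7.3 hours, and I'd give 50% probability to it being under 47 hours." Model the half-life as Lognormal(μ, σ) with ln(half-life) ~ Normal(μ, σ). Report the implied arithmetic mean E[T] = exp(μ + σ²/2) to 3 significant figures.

If T ~ Lognormal(μ,σ) then ln T ~ Normal(μ,σ), so the p-quantile of ln T is μ + z_p·σ.
ln(7.3) = 1.988 and ln(47) = 3.85; z_{0.03} = -1.881, z_{0.5} = 0.
σ = (3.85 − 1.988)/(0 − (-1.881)) = 0.990.
μ = 1.988 − (-1.881)·0.990 = 3.850.
E[T] = exp(μ + σ²/2) = exp(3.850 + 0.4902) = 76.7 hours.

E[T] ≈ 76.7 hours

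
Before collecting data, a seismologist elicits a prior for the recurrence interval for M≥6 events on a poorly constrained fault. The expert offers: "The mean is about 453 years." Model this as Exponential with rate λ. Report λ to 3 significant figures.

Exponential mean = 1/λ, so λ = 1/453.0 = 0.00221.

λ ≈ 0.00221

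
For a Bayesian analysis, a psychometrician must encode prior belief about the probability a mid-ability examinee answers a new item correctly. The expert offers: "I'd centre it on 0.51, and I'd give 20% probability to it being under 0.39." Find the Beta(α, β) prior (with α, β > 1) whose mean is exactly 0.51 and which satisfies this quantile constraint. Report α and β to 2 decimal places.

With mean 0.51 fixed, write α = 0.51s, β = 0.49s where s = α+β.
Need P(θ < 0.39) = 0.2 under Beta(0.51s, 0.49s). Normal approximation: (q−m)/√(m(1−m)/s) ≈ z_{0.2} = -0.842, so s ≈ 0.51·0.49·(-0.842)²/(0.39−0.51)² = 12.3.
At s = 12.3: P(θ<0.39) ≈ 0.201. Adjusting to match 0.2 gives s ≈ 12.39.
So α = 0.51·12.39 ≈ 6.32, β = 0.49·12.39 ≈ 6.07.

α ≈ 6.32, β ≈ 6.07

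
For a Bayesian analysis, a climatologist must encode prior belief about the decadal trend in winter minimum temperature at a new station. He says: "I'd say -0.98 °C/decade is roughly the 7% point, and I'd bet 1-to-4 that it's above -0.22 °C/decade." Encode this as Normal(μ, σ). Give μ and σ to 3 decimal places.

The p-quantile of Normal(μ,σ) is μ + z_p·σ, with z_{0.07} = -1.476 and z_{0.8} = 0.8416.
Eliminate σ: μ = (z₂·x₁ − z₁·x₂)/(z₂ − z₁) = (0.8416·-0.98 − (-1.476)·-0.22)/2.317 = -0.496.
Then σ = (x₂ − x₁)/(z₂ − z₁) = (-0.22 − -0.98)/2.317 = 0.328.

μ = -0.496, σ = 0.328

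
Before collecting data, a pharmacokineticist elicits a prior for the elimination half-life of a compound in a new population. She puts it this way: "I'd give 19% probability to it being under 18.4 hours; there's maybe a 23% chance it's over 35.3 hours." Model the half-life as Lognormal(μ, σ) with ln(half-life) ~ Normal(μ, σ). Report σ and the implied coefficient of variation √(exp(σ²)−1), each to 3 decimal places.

σ ≈ 0.403, CV ≈ 0.420

If T ~ Lognormal(μ,σ) then ln T ~ Normal(μ,σ), so the p-quantile of ln T is μ + z_p·σ.
ln(18.4) = 2.912 and ln(35.3) = 3.564; z_{0.19} = -0.8779, z_{0.77} = 0.7388.
σ = (3.564 − 2.912)/(0.7388 − (-0.8779)) = 0.403.
μ = 2.912 − (-0.8779)·0.403 = 3.266.
CV = √(exp(σ²)−1) = √(exp(0.1624)−1) = 0.420.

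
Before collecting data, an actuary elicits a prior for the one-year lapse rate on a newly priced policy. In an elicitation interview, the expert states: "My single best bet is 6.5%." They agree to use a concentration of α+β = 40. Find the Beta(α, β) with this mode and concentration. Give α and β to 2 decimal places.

α = 3.47, β = 36.53

For α,β > 1 the Beta mode is (α−1)/(α+β−2). With α+β = 40, the mode is (α−1)/38.
Set (α−1)/38 = 0.065 → α = 1 + 0.065·38 = 3.47.
β = 40 − α = 36.53.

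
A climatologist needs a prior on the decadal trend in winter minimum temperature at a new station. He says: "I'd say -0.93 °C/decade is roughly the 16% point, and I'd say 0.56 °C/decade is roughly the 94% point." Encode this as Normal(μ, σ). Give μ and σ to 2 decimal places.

The p-quantile of Normal(μ,σ) is μ + z_p·σ, with z_{0.16} = -0.9945 and z_{0.94} = 1.555.
Eliminate σ: μ = (z₂·x₁ − z₁·x₂)/(z₂ − z₁) = (1.555·-0.93 − (-0.9945)·0.56)/2.549 = -0.35.
Then σ = (x₂ − x₁)/(z₂ − z₁) = (0.56 − -0.93)/2.549 = 0.58.

μ = -0.35, σ = 0.58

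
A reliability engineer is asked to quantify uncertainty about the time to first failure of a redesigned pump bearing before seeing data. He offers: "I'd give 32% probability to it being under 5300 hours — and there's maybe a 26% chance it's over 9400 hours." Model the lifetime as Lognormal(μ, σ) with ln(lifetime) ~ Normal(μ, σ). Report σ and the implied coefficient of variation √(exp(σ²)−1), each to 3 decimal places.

If T ~ Lognormal(μ,σ) then ln T ~ Normal(μ,σ), so the p-quantile of ln T is μ + z_p·σ.
ln(5300) = 8.575 and ln(9400) = 9.148; z_{0.32} = -0.4677, z_{0.74} = 0.6433.
σ = (9.148 − 8.575)/(0.6433 − (-0.4677)) = 0.516.
μ = 8.575 − (-0.4677)·0.516 = 8.817.
CV = √(exp(σ²)−1) = √(exp(0.2660)−1) = 0.552.

σ ≈ 0.516, CV ≈ 0.552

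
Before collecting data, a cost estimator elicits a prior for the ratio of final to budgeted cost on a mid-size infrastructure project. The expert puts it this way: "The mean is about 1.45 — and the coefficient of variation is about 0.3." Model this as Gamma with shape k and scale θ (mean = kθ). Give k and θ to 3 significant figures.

k ≈ 11.1, θ ≈ 0.131

For Gamma(k, scale θ): mean = kθ, variance = kθ², so CV = 1/√k.
CV = 0.3, hence k = 1/CV² = 11.1.
Then θ = mean/k = 1.45/11.1 = 0.131.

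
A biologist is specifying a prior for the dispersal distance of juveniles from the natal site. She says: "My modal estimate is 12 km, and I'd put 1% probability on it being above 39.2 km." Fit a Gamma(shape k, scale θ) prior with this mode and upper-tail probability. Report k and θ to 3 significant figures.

k ≈ 4.15, θ ≈ 3.81

Gamma(k,θ) with k>1 has mode (k−1)θ, so θ = 12/(k−1).
Need P(X < 39.2) = 0.99 with θ tied to k this way. Start at k = 2, θ = 12: P(X<39.2) ≈ 0.837.
Too low — raise k to concentrate. Iterating converges to k ≈ 4.15.
Then θ = 12/(4.15−1) ≈ 3.81.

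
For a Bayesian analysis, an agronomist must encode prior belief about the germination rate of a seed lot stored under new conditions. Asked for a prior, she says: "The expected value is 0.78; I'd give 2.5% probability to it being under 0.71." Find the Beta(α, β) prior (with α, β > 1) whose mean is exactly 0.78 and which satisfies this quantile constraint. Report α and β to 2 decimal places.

α ≈ 115.21, β ≈ 32.50

With mean 0.78 fixed, write α = 0.78s, β = 0.22s where s = α+β.
Need P(θ < 0.71) = 0.025 under Beta(0.78s, 0.22s). Normal approximation: (q−m)/√(m(1−m)/s) ≈ z_{0.025} = -1.96, so s ≈ 0.78·0.22·(-1.96)²/(0.71−0.78)² = 134.5.
At s = 134.5: P(θ<0.71) ≈ 0.030. Adjusting to match 0.025 gives s ≈ 147.71.
So α = 0.78·147.71 ≈ 115.21, β = 0.22·147.71 ≈ 32.50.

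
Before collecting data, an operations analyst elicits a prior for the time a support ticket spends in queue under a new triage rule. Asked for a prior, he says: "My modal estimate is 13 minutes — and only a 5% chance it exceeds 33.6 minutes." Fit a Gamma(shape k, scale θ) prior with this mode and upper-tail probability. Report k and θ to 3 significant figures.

Gamma(k,θ) with k>1 has mode (k−1)θ, so θ = 13/(k−1).
Need P(X < 33.6) = 0.95 with θ tied to k this way. Start at k = 2, θ = 13: P(X<33.6) ≈ 0.730.
Too low — raise k to concentrate. Iterating converges to k ≈ 4.
Then θ = 13/(4−1) ≈ 4.33.

k ≈ 4, θ ≈ 4.33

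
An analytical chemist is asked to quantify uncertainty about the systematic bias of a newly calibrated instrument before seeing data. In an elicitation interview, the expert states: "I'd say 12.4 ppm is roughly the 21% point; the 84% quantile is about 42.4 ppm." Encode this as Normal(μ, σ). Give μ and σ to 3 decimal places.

For Normal(μ,σ), the p-quantile is μ + z_p·σ. Here z_{0.21} = -0.8064, z_{0.84} = 0.9945.
So 12.4 = μ − 0.8064σ and 42.4 = μ + 0.9945σ.
Subtracting: σ = (42.4 − 12.4)/(0.9945 − (-0.8064)) = 16.659.
Then μ = 12.4 − (-0.8064)·16.659 = 25.834.

μ = 25.834, σ = 16.659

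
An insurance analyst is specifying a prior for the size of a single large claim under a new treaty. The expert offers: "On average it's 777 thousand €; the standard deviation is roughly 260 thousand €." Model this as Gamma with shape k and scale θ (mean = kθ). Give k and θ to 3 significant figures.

For Gamma(k, scale θ): mean = kθ, variance = kθ², so CV = 1/√k.
CV = SD/mean = 260/777 = 0.3346, hence k = 1/CV² = 8.93.
Then θ = mean/k = 777/8.93 = 87.

k ≈ 8.93, θ ≈ 87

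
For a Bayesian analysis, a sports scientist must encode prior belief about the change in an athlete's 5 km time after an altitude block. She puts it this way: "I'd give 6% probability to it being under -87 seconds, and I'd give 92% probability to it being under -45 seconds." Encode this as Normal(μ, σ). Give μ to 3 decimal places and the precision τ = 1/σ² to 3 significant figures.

μ = -64.938, τ = 0.00497

For Normal(μ,σ), the p-quantile is μ + z_p·σ. Here z_{0.06} = -1.555, z_{0.92} = 1.405.
So -87 = μ − 1.555σ and -45 = μ + 1.405σ.
Subtracting: σ = (-45 − -87)/(1.405 − (-1.555)) = 14.190.
Then μ = -87 − (-1.555)·14.190 = -64.938.
Precision τ = 1/σ² = 1/14.19² = 0.00497.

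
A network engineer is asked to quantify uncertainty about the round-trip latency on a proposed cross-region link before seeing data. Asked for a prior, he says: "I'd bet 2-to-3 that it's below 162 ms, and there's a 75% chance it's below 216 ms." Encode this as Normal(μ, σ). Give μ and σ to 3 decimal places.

μ = 176.745, σ = 58.200

The p-quantile of Normal(μ,σ) is μ + z_p·σ, with z_{0.4} = -0.2533 and z_{0.75} = 0.6745.
Eliminate σ: μ = (z₂·x₁ − z₁·x₂)/(z₂ − z₁) = (0.6745·162 − (-0.2533)·216)/0.9278 = 176.745.
Then σ = (x₂ − x₁)/(z₂ − z₁) = (216 − 162)/0.9278 = 58.200.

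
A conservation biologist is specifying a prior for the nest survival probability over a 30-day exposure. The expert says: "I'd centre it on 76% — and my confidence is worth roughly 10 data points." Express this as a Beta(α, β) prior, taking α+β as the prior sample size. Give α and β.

α = 7.6, β = 2.4

Under the effective-sample-size interpretation, Beta(α, β) has prior mean α/(α+β) and prior sample size α+β.
So α+β = 10 and α/(α+β) = 0.76, giving α = 0.76·10 = 7.6 and β = 10 − 7.6 = 2.4.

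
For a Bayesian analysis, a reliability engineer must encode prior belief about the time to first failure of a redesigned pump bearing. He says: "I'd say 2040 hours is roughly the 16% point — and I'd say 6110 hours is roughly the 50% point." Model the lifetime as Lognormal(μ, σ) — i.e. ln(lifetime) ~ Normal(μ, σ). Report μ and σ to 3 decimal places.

If T ~ Lognormal(μ,σ) then ln T ~ Normal(μ,σ), so the p-quantile of ln T is μ + z_p·σ.
ln(2040) = 7.621 and ln(6110) = 8.718; z_{0.16} = -0.9945, z_{0.5} = 0.
σ = (8.718 − 7.621)/(0 − (-0.9945)) = 1.103.
μ = 7.621 − (-0.9945)·1.103 = 8.718.

μ ≈ 8.718, σ ≈ 1.103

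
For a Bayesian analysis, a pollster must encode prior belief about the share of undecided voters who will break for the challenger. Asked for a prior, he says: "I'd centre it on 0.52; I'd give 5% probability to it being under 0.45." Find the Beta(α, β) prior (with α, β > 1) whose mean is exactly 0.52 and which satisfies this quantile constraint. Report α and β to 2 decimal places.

α ≈ 71.56, β ≈ 66.05

With mean 0.52 fixed, write α = 0.52s, β = 0.48s where s = α+β.
Need P(θ < 0.45) = 0.05 under Beta(0.52s, 0.48s). Normal approximation: (q−m)/√(m(1−m)/s) ≈ z_{0.05} = -1.64, so s ≈ 0.52·0.48·(-1.64)²/(0.45−0.52)² = 137.8.
At s = 137.8: P(θ<0.45) ≈ 0.050. Adjusting to match 0.05 gives s ≈ 137.61.
So α = 0.52·137.61 ≈ 71.56, β = 0.48·137.61 ≈ 66.05.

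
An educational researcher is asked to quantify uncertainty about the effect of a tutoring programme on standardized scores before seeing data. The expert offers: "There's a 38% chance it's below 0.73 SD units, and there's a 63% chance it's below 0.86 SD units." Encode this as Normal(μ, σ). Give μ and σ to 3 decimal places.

For Normal(μ,σ), the p-quantile is μ + z_p·σ. Here z_{0.38} = -0.3055, z_{0.63} = 0.3319.
So 0.73 = μ − 0.3055σ and 0.86 = μ + 0.3319σ.
Subtracting: σ = (0.86 − 0.73)/(0.3319 − (-0.3055)) = 0.204.
Then μ = 0.73 − (-0.3055)·0.204 = 0.792.

μ = 0.792, σ = 0.204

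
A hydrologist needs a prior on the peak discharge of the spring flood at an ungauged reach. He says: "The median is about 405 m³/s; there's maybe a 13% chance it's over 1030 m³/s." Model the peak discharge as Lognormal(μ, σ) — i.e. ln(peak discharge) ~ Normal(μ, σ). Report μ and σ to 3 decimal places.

If T ~ Lognormal(μ,σ) then ln T ~ Normal(μ,σ), so the p-quantile of ln T is μ + z_p·σ.
ln(405) = 6.004 and ln(1030) = 6.937; z_{0.5} = 0, z_{0.87} = 1.126.
σ = (6.937 − 6.004)/(1.126 − (0)) = 0.829.
μ = 6.004 − (0)·0.829 = 6.004.

μ ≈ 6.004, σ ≈ 0.829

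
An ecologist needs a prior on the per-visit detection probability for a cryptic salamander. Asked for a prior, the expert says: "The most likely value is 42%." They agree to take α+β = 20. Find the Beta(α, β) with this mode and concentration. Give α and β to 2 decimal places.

α = 8.56, β = 11.44

For α,β > 1 the Beta mode is (α−1)/(α+β−2). With α+β = 20, the mode is (α−1)/18.
Set (α−1)/18 = 0.42 → α = 1 + 0.42·18 = 8.56.
β = 20 − α = 11.44.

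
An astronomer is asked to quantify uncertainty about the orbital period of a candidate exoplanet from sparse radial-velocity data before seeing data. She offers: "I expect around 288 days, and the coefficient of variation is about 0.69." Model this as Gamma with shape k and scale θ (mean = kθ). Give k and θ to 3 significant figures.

For Gamma(k, scale θ): mean = kθ, variance = kθ², so CV = 1/√k.
CV = 0.69, hence k = 1/CV² = 2.1.
Then θ = mean/k = 288/2.1 = 137.

k ≈ 2.1, θ ≈ 137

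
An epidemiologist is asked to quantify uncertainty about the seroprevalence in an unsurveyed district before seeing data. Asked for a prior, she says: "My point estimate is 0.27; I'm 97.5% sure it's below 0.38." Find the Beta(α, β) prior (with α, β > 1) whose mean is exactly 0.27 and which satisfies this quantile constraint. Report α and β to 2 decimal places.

α ≈ 18.58, β ≈ 50.24

With mean 0.27 fixed, write α = 0.27s, β = 0.73s where s = α+β.
Need P(θ < 0.38) = 0.975 under Beta(0.27s, 0.73s). Normal approximation: (q−m)/√(m(1−m)/s) ≈ z_{0.975} = 1.96, so s ≈ 0.27·0.73·(1.96)²/(0.38−0.27)² = 62.6.
At s = 62.6: P(θ<0.38) ≈ 0.969. Adjusting to match 0.975 gives s ≈ 68.82.
So α = 0.27·68.82 ≈ 18.58, β = 0.73·68.82 ≈ 50.24.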